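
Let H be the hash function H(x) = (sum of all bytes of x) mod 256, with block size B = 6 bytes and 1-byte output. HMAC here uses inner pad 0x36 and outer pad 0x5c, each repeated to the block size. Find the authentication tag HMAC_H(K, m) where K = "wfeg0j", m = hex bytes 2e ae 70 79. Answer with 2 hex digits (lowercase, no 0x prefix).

Key "wfeg0j" = 77 66 65 67 30 6a is exactly B = 6 bytes: K' = 77 66 65 67 30 6a.
K' ⊕ ipad = 41 50 53 51 06 5c.  K' ⊕ opad = 2b 3a 39 3b 6c 36.
Inner input = (K'⊕ipad) ∥ m = 41 50 53 51 06 5c ∥ 2e ae 70 79.
Inner hash: sum = 65+80+83+81+6+92+46+174+112+121 = 860; mod 256 = 92 → 5c.
Outer input = (K'⊕opad) ∥ inner = 2b 3a 39 3b 6c 36 ∥ 5c.
Outer hash (tag): sum = 43+58+57+59+108+54+92 = 471; mod 256 = 215 → d7.

d7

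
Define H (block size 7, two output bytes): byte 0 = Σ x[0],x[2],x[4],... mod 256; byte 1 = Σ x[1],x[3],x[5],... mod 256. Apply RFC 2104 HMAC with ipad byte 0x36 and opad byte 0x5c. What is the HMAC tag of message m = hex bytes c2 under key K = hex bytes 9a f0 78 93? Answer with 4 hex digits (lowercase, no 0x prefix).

053d

Key hex bytes 9a f0 78 93 is 4 bytes ≤ B = 7; zero-pad to 7 bytes: K' = 9a f0 78 93 00 00 00.
K' ⊕ ipad = ac c6 4e a5 36 36 36.  K' ⊕ opad = c6 ac 24 cf 5c 5c 5c.
Inner input = (K'⊕ipad) ∥ m = ac c6 4e a5 36 36 36 ∥ c2.
Inner hash: even-index sum = 358 mod 256 = 102; odd-index sum = 611 mod 256 = 99 → 66 63.
Outer input = (K'⊕opad) ∥ inner = c6 ac 24 cf 5c 5c 5c ∥ 66 63.
Outer hash (tag): even-index sum = 517 mod 256 = 5; odd-index sum = 573 mod 256 = 61 → 05 3d.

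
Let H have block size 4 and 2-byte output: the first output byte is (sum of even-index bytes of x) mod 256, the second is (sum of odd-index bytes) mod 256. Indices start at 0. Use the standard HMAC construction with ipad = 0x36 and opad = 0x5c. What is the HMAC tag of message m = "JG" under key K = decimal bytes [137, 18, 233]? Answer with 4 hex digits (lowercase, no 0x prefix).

Key decimal bytes [137, 18, 233] = 89 12 e9 is 3 bytes ≤ B = 4; zero-pad to 4 bytes: K' = 89 12 e9 00.
K' ⊕ ipad = bf 24 df 36.  K' ⊕ opad = d5 4e b5 5c.
Inner input = (K'⊕ipad) ∥ m = bf 24 df 36 ∥ 4a 47.
Inner hash: even-index sum = 488 mod 256 = 232; odd-index sum = 161 mod 256 = 161 → e8 a1.
Outer input = (K'⊕opad) ∥ inner = d5 4e b5 5c ∥ e8 a1.
Outer hash (tag): even-index sum = 626 mod 256 = 114; odd-index sum = 331 mod 256 = 75 → 72 4b.

724b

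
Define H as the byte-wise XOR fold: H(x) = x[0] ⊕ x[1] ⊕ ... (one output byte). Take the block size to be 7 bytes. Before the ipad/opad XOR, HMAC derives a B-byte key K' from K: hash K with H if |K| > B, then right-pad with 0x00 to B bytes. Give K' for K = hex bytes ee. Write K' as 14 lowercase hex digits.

Key hex bytes ee is 1 byte ≤ B = 7; zero-pad to 7 bytes: K' = ee 00 00 00 00 00 00.

ee000000000000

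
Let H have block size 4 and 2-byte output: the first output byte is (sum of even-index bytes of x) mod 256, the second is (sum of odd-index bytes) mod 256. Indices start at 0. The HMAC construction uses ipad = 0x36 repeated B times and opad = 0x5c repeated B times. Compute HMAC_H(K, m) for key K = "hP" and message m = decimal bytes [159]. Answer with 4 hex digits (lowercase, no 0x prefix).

c304

Key "hP" = 68 50 is 2 bytes ≤ B = 4; zero-pad to 4 bytes: K' = 68 50 00 00.
K' ⊕ ipad = 5e 66 36 36.  K' ⊕ opad = 34 0c 5c 5c.
Inner input = (K'⊕ipad) ∥ m = 5e 66 36 36 ∥ 9f.
Inner hash: even-index sum = 307 mod 256 = 51; odd-index sum = 156 mod 256 = 156 → 33 9c.
Outer input = (K'⊕opad) ∥ inner = 34 0c 5c 5c ∥ 33 9c.
Outer hash (tag): even-index sum = 195 mod 256 = 195; odd-index sum = 260 mod 256 = 4 → c3 04.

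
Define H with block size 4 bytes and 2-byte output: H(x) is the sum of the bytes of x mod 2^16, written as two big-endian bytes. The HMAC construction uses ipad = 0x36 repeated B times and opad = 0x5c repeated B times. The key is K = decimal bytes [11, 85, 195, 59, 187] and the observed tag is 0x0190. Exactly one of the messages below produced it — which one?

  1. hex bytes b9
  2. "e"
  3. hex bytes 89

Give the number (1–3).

Key decimal bytes [11, 85, 195, 59, 187] = 0b 55 c3 3b bb is 5 bytes > B = 4, so hash it first: H(key) = 02 19, then zero-pad to 4 bytes: K' = 02 19 00 00.
K' ⊕ ipad = 34 2f 36 36; K' ⊕ opad = 5e 45 5c 5c.
m1: inner = H(34 2f 36 36 b9) = 01 88; tag = H(5e 45 5c 5c 01 88) = 01e4
m2: inner = H(34 2f 36 36 65) = 01 34; tag = H(5e 45 5c 5c 01 34) = 0190 ← matches
m3: inner = H(34 2f 36 36 89) = 01 58; tag = H(5e 45 5c 5c 01 58) = 01b4

2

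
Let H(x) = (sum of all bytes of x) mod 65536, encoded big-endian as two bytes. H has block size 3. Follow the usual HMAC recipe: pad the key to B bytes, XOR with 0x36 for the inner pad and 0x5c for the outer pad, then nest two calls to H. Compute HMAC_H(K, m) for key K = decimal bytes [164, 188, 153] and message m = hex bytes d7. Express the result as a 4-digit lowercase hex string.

Key decimal bytes [164, 188, 153] = a4 bc 99 is exactly B = 3 bytes: K' = a4 bc 99.
K' ⊕ ipad = 92 8a af.  K' ⊕ opad = f8 e0 c5.
Inner input = (K'⊕ipad) ∥ m = 92 8a af ∥ d7.
Inner hash: sum = 146+138+175+215 = 674 → 02 a2.
Outer input = (K'⊕opad) ∥ inner = f8 e0 c5 ∥ 02 a2.
Outer hash (tag): sum = 248+224+197+2+162 = 833 → 03 41.

0341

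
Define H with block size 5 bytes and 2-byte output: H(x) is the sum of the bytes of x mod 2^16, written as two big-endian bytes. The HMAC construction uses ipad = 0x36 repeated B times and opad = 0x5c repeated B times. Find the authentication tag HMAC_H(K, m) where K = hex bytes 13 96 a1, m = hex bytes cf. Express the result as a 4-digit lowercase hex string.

0367

Key hex bytes 13 96 a1 is 3 bytes ≤ B = 5; zero-pad to 5 bytes: K' = 13 96 a1 00 00.
K' ⊕ ipad = 25 a0 97 36 36.  K' ⊕ opad = 4f ca fd 5c 5c.
Inner input = (K'⊕ipad) ∥ m = 25 a0 97 36 36 ∥ cf.
Inner hash: sum = 37+160+151+54+54+207 = 663 → 02 97.
Outer input = (K'⊕opad) ∥ inner = 4f ca fd 5c 5c ∥ 02 97.
Outer hash (tag): sum = 79+202+253+92+92+2+151 = 871 → 03 67.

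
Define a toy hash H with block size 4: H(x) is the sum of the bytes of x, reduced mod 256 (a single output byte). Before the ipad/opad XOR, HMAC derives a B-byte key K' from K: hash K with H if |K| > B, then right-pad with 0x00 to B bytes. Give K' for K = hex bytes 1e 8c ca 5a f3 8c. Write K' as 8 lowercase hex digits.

|K| = 6 > B = 4, so first hash the key.
H(K): sum = 30+140+202+90+243+140 = 845; mod 256 = 77 → 4d.
Zero-pad H(K) = 4d to 4 bytes: K' = 4d 00 00 00.

4d000000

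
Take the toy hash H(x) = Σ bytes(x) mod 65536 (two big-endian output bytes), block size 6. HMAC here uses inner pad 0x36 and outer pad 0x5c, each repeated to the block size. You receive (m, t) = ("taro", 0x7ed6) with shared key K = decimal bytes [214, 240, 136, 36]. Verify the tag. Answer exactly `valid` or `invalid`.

invalid

Key decimal bytes [214, 240, 136, 36] = d6 f0 88 24 is 4 bytes ≤ B = 6; zero-pad to 6 bytes: K' = d6 f0 88 24 00 00.
K' ⊕ ipad = e0 c6 be 12 36 36; K' ⊕ opad = 8a ac d4 78 5c 5c.
Inner hash: sum = 224+198+190+18+54+54+116+97+114+111 = 1176 → 04 98.
Outer hash (recomputed tag): sum = 138+172+212+120+92+92+4+152 = 982 → 03 d6.
Recomputed tag = 03d6; claimed = 7ed6 → mismatch.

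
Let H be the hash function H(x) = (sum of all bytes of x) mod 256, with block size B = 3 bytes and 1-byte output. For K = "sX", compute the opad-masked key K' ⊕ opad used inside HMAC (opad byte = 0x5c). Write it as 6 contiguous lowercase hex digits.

Key "sX" = 73 58 is 2 bytes ≤ B = 3; zero-pad to 3 bytes: K' = 73 58 00.
XOR each byte with 0x5c: 73⊕5c=2f, 58⊕5c=04, 00⊕5c=5c.

2f045c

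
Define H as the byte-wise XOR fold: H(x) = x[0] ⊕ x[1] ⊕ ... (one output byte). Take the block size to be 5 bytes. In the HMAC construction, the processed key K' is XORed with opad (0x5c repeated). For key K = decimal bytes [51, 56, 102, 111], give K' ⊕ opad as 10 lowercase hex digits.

Key decimal bytes [51, 56, 102, 111] = 33 38 66 6f is 4 bytes ≤ B = 5; zero-pad to 5 bytes: K' = 33 38 66 6f 00.
XOR each byte with 0x5c: 33⊕5c=6f, 38⊕5c=64, 66⊕5c=3a, 6f⊕5c=33, 00⊕5c=5c.

6f643a335c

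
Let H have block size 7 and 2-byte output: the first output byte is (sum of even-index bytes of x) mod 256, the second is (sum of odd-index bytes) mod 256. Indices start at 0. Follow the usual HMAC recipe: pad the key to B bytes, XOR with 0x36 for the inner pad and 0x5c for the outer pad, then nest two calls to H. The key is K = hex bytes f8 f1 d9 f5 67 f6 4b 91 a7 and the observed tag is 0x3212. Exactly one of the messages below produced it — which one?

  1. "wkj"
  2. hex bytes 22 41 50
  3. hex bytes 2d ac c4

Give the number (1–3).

Key hex bytes f8 f1 d9 f5 67 f6 4b 91 a7 is 9 bytes > B = 7, so hash it first: H(key) = 2a 6d, then zero-pad to 7 bytes: K' = 2a 6d 00 00 00 00 00.
K' ⊕ ipad = 1c 5b 36 36 36 36 36; K' ⊕ opad = 76 31 5c 5c 5c 5c 5c.
m1: inner = H(1c 5b 36 36 36 36 36 77 6b 6a) = 29 a8; tag = H(76 31 5c 5c 5c 5c 5c 29 a8) = 3212 ← matches
m2: inner = H(1c 5b 36 36 36 36 36 22 41 50) = ff 39; tag = H(76 31 5c 5c 5c 5c 5c ff 39) = c3e8
m3: inner = H(1c 5b 36 36 36 36 36 2d ac c4) = 6a b8; tag = H(76 31 5c 5c 5c 5c 5c 6a b8) = 4253

1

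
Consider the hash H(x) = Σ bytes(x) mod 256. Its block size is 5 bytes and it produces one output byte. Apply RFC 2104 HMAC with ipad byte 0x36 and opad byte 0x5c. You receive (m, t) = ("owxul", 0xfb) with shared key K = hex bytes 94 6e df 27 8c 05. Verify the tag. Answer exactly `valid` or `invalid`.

Key hex bytes 94 6e df 27 8c 05 is 6 bytes > B = 5, so hash it first: H(key) = 99, then zero-pad to 5 bytes: K' = 99 00 00 00 00.
K' ⊕ ipad = af 36 36 36 36; K' ⊕ opad = c5 5c 5c 5c 5c.
Inner hash: sum = 175+54+54+54+54+111+119+120+117+108 = 966; mod 256 = 198 → c6.
Outer hash (recomputed tag): sum = 197+92+92+92+92+198 = 763; mod 256 = 251 → fb.
Recomputed tag = fb; claimed = fb → match.

valid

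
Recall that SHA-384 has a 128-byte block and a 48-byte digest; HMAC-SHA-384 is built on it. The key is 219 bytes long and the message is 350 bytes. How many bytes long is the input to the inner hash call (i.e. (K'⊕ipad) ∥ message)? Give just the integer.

Key is 219 > 128 bytes, so it is hashed to 48 bytes then zero-padded to 128: |K'| = 128.
Inner input = (K'⊕ipad) ∥ m → 128 + 350 = 478 bytes.

478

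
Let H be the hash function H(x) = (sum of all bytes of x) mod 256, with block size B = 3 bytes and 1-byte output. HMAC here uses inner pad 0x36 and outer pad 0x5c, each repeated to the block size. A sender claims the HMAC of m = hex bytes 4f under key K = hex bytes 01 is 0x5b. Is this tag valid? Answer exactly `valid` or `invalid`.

Key hex bytes 01 is 1 byte ≤ B = 3; zero-pad to 3 bytes: K' = 01 00 00.
K' ⊕ ipad = 37 36 36; K' ⊕ opad = 5d 5c 5c.
Inner hash: sum = 55+54+54+79 = 242 → f2.
Outer hash (recomputed tag): sum = 93+92+92+242 = 519; mod 256 = 7 → 07.
Recomputed tag = 07; claimed = 5b → mismatch.

invalid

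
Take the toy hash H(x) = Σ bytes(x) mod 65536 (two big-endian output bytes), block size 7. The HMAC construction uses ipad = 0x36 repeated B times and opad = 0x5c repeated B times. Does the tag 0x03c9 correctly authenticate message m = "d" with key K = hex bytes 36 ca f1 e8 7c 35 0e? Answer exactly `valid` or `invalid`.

Key hex bytes 36 ca f1 e8 7c 35 0e is exactly B = 7 bytes: K' = 36 ca f1 e8 7c 35 0e.
K' ⊕ ipad = 00 fc c7 de 4a 03 38; K' ⊕ opad = 6a 96 ad b4 20 69 52.
Inner hash: sum = 0+252+199+222+74+3+56+100 = 906 → 03 8a.
Outer hash (recomputed tag): sum = 106+150+173+180+32+105+82+3+138 = 969 → 03 c9.
Recomputed tag = 03c9; claimed = 03c9 → match.

valid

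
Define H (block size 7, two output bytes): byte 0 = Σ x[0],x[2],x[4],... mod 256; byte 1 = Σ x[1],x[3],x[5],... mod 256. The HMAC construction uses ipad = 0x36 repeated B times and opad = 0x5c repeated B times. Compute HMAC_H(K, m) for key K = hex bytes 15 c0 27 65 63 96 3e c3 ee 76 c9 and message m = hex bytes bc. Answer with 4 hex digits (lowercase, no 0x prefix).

Key hex bytes 15 c0 27 65 63 96 3e c3 ee 76 c9 is 11 bytes > B = 7, so hash it first: H(key) = 94 f4, then zero-pad to 7 bytes: K' = 94 f4 00 00 00 00 00.
K' ⊕ ipad = a2 c2 36 36 36 36 36.  K' ⊕ opad = c8 a8 5c 5c 5c 5c 5c.
Inner input = (K'⊕ipad) ∥ m = a2 c2 36 36 36 36 36 ∥ bc.
Inner hash: even-index sum = 324 mod 256 = 68; odd-index sum = 490 mod 256 = 234 → 44 ea.
Outer input = (K'⊕opad) ∥ inner = c8 a8 5c 5c 5c 5c 5c ∥ 44 ea.
Outer hash (tag): even-index sum = 710 mod 256 = 198; odd-index sum = 420 mod 256 = 164 → c6 a4.

c6a4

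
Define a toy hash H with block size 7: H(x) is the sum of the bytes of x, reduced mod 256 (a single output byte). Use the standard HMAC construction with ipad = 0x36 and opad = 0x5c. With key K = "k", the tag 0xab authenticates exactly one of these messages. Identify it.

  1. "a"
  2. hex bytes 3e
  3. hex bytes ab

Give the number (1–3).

Key "k" = 6b is 1 byte ≤ B = 7; zero-pad to 7 bytes: K' = 6b 00 00 00 00 00 00.
K' ⊕ ipad = 5d 36 36 36 36 36 36; K' ⊕ opad = 37 5c 5c 5c 5c 5c 5c.
m1: inner = H(5d 36 36 36 36 36 36 61) = 02; tag = H(37 5c 5c 5c 5c 5c 5c 02) = 61
m2: inner = H(5d 36 36 36 36 36 36 3e) = df; tag = H(37 5c 5c 5c 5c 5c 5c df) = 3e
m3: inner = H(5d 36 36 36 36 36 36 ab) = 4c; tag = H(37 5c 5c 5c 5c 5c 5c 4c) = ab ← matches

3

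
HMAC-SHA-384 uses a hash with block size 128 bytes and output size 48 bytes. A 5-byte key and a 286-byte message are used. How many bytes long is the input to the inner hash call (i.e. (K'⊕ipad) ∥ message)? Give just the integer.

414

Key is 5 ≤ 128 bytes, zero-padded: |K'| = 128.
Inner input = (K'⊕ipad) ∥ m → 128 + 286 = 414 bytes.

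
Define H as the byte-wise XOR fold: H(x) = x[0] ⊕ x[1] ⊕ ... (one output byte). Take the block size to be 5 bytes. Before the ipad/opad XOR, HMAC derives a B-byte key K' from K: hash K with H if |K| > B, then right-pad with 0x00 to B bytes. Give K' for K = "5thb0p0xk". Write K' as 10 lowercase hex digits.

|K| = 9 > B = 5, so first hash the key.
H(K): XOR 35⊕74⊕68⊕62⊕30⊕70⊕30⊕78⊕6b = 28.
Zero-pad H(K) = 28 to 5 bytes: K' = 28 00 00 00 00.

2800000000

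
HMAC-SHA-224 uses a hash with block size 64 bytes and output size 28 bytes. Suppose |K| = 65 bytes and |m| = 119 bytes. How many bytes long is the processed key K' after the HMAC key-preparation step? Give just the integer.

Key is 65 > 64 bytes, so it is hashed to 28 bytes then zero-padded to 64: |K'| = 64.

64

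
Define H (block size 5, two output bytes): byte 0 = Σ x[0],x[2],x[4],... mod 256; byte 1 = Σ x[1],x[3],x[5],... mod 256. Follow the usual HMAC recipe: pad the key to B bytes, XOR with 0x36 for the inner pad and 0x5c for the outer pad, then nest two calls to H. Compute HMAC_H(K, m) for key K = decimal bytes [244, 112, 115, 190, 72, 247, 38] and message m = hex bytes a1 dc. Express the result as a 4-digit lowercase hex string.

2b00

Key decimal bytes [244, 112, 115, 190, 72, 247, 38] = f4 70 73 be 48 f7 26 is 7 bytes > B = 5, so hash it first: H(key) = d5 25, then zero-pad to 5 bytes: K' = d5 25 00 00 00.
K' ⊕ ipad = e3 13 36 36 36.  K' ⊕ opad = 89 79 5c 5c 5c.
Inner input = (K'⊕ipad) ∥ m = e3 13 36 36 36 ∥ a1 dc.
Inner hash: even-index sum = 555 mod 256 = 43; odd-index sum = 234 mod 256 = 234 → 2b ea.
Outer input = (K'⊕opad) ∥ inner = 89 79 5c 5c 5c ∥ 2b ea.
Outer hash (tag): even-index sum = 555 mod 256 = 43; odd-index sum = 256 mod 256 = 0 → 2b 00.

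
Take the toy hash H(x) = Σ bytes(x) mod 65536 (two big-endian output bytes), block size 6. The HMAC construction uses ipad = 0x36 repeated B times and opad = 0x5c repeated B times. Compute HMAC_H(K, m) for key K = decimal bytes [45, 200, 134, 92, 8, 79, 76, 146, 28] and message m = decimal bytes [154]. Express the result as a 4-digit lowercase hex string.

0309

Key decimal bytes [45, 200, 134, 92, 8, 79, 76, 146, 28] = 2d c8 86 5c 08 4f 4c 92 1c is 9 bytes > B = 6, so hash it first: H(key) = 03 28, then zero-pad to 6 bytes: K' = 03 28 00 00 00 00.
K' ⊕ ipad = 35 1e 36 36 36 36.  K' ⊕ opad = 5f 74 5c 5c 5c 5c.
Inner input = (K'⊕ipad) ∥ m = 35 1e 36 36 36 36 ∥ 9a.
Inner hash: sum = 53+30+54+54+54+54+154 = 453 → 01 c5.
Outer input = (K'⊕opad) ∥ inner = 5f 74 5c 5c 5c 5c ∥ 01 c5.
Outer hash (tag): sum = 95+116+92+92+92+92+1+197 = 777 → 03 09.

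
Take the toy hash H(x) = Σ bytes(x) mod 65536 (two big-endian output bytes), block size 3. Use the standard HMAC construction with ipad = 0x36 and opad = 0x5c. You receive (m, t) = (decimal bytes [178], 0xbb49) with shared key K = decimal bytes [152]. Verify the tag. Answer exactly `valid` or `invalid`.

Key decimal bytes [152] = 98 is 1 byte ≤ B = 3; zero-pad to 3 bytes: K' = 98 00 00.
K' ⊕ ipad = ae 36 36; K' ⊕ opad = c4 5c 5c.
Inner hash: sum = 174+54+54+178 = 460 → 01 cc.
Outer hash (recomputed tag): sum = 196+92+92+1+204 = 585 → 02 49.
Recomputed tag = 0249; claimed = bb49 → mismatch.

invalid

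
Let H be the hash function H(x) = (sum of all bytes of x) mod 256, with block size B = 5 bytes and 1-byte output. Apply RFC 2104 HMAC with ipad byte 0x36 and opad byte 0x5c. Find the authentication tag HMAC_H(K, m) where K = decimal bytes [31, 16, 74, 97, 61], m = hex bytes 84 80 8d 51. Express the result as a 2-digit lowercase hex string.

Key decimal bytes [31, 16, 74, 97, 61] = 1f 10 4a 61 3d is exactly B = 5 bytes: K' = 1f 10 4a 61 3d.
K' ⊕ ipad = 29 26 7c 57 0b.  K' ⊕ opad = 43 4c 16 3d 61.
Inner input = (K'⊕ipad) ∥ m = 29 26 7c 57 0b ∥ 84 80 8d 51.
Inner hash: sum = 41+38+124+87+11+132+128+141+81 = 783; mod 256 = 15 → 0f.
Outer input = (K'⊕opad) ∥ inner = 43 4c 16 3d 61 ∥ 0f.
Outer hash (tag): sum = 67+76+22+61+97+15 = 338; mod 256 = 82 → 52.

52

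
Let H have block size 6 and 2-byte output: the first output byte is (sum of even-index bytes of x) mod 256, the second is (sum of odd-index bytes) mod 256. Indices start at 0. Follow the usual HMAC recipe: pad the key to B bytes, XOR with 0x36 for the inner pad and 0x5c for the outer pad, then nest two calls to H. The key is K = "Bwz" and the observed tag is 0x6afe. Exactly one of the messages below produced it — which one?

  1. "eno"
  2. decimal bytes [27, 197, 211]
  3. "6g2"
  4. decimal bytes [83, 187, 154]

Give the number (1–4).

1

Key "Bwz" = 42 77 7a is 3 bytes ≤ B = 6; zero-pad to 6 bytes: K' = 42 77 7a 00 00 00.
K' ⊕ ipad = 74 41 4c 36 36 36; K' ⊕ opad = 1e 2b 26 5c 5c 5c.
m1: inner = H(74 41 4c 36 36 36 65 6e 6f) = ca 1b; tag = H(1e 2b 26 5c 5c 5c ca 1b) = 6afe ← matches
m2: inner = H(74 41 4c 36 36 36 1b c5 d3) = e4 72; tag = H(1e 2b 26 5c 5c 5c e4 72) = 8455
m3: inner = H(74 41 4c 36 36 36 36 67 32) = 5e 14; tag = H(1e 2b 26 5c 5c 5c 5e 14) = fef7
m4: inner = H(74 41 4c 36 36 36 53 bb 9a) = e3 68; tag = H(1e 2b 26 5c 5c 5c e3 68) = 834b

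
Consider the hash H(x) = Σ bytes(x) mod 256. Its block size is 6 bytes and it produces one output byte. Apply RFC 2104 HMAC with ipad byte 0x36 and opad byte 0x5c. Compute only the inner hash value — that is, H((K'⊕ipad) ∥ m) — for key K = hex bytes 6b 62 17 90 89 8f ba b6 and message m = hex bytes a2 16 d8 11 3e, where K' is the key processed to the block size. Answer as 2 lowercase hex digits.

Key hex bytes 6b 62 17 90 89 8f ba b6 is 8 bytes > B = 6, so hash it first: H(key) = fc, then zero-pad to 6 bytes: K' = fc 00 00 00 00 00.
K' ⊕ ipad = ca 36 36 36 36 36.
Inner input = ca 36 36 36 36 36 ∥ a2 16 d8 11 3e.
Inner hash: sum = 202+54+54+54+54+54+162+22+216+17+62 = 951; mod 256 = 183 → b7.

b7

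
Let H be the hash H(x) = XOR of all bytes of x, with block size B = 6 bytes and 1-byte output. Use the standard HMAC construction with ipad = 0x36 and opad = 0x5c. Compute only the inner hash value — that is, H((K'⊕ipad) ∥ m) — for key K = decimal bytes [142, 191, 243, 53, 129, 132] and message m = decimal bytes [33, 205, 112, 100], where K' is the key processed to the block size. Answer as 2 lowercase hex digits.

Key decimal bytes [142, 191, 243, 53, 129, 132] = 8e bf f3 35 81 84 is exactly B = 6 bytes: K' = 8e bf f3 35 81 84.
K' ⊕ ipad = b8 89 c5 03 b7 b2.
Inner input = b8 89 c5 03 b7 b2 ∥ 21 cd 70 64.
Inner hash: XOR b8⊕89⊕c5⊕03⊕b7⊕b2⊕21⊕cd⊕70⊕64 = 0a.

0a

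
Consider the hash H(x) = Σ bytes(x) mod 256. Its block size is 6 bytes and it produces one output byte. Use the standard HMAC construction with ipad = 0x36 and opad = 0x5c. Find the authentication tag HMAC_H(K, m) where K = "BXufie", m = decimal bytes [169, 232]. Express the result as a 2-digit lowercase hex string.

Key "BXufie" = 42 58 75 66 69 65 is exactly B = 6 bytes: K' = 42 58 75 66 69 65.
K' ⊕ ipad = 74 6e 43 50 5f 53.  K' ⊕ opad = 1e 04 29 3a 35 39.
Inner input = (K'⊕ipad) ∥ m = 74 6e 43 50 5f 53 ∥ a9 e8.
Inner hash: sum = 116+110+67+80+95+83+169+232 = 952; mod 256 = 184 → b8.
Outer input = (K'⊕opad) ∥ inner = 1e 04 29 3a 35 39 ∥ b8.
Outer hash (tag): sum = 30+4+41+58+53+57+184 = 427; mod 256 = 171 → ab.

ab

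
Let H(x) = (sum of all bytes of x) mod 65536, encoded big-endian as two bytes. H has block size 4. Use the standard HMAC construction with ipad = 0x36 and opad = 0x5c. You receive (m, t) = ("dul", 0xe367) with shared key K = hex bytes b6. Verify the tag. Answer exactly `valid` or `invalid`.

Key hex bytes b6 is 1 byte ≤ B = 4; zero-pad to 4 bytes: K' = b6 00 00 00.
K' ⊕ ipad = 80 36 36 36; K' ⊕ opad = ea 5c 5c 5c.
Inner hash: sum = 128+54+54+54+100+117+108 = 615 → 02 67.
Outer hash (recomputed tag): sum = 234+92+92+92+2+103 = 615 → 02 67.
Recomputed tag = 0267; claimed = e367 → mismatch.

invalid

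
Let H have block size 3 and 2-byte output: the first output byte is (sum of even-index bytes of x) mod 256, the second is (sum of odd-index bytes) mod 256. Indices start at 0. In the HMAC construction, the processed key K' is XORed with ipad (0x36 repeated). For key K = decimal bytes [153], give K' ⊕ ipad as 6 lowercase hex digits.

Key decimal bytes [153] = 99 is 1 byte ≤ B = 3; zero-pad to 3 bytes: K' = 99 00 00.
XOR each byte with 0x36: 99⊕36=af, 00⊕36=36, 00⊕36=36.

af3636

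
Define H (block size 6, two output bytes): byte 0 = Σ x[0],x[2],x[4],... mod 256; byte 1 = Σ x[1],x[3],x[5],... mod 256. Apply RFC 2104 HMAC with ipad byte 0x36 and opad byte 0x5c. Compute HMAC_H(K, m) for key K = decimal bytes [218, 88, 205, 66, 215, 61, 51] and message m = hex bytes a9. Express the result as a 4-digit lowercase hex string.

4190

Key decimal bytes [218, 88, 205, 66, 215, 61, 51] = da 58 cd 42 d7 3d 33 is 7 bytes > B = 6, so hash it first: H(key) = b1 d7, then zero-pad to 6 bytes: K' = b1 d7 00 00 00 00.
K' ⊕ ipad = 87 e1 36 36 36 36.  K' ⊕ opad = ed 8b 5c 5c 5c 5c.
Inner input = (K'⊕ipad) ∥ m = 87 e1 36 36 36 36 ∥ a9.
Inner hash: even-index sum = 412 mod 256 = 156; odd-index sum = 333 mod 256 = 77 → 9c 4d.
Outer input = (K'⊕opad) ∥ inner = ed 8b 5c 5c 5c 5c ∥ 9c 4d.
Outer hash (tag): even-index sum = 577 mod 256 = 65; odd-index sum = 400 mod 256 = 144 → 41 90.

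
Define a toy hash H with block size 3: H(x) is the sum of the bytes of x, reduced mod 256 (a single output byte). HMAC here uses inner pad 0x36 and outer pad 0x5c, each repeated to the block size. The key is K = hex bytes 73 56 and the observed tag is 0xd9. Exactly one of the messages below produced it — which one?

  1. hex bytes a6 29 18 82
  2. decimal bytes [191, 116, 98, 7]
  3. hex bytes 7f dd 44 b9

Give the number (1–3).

1

Key hex bytes 73 56 is 2 bytes ≤ B = 3; zero-pad to 3 bytes: K' = 73 56 00.
K' ⊕ ipad = 45 60 36; K' ⊕ opad = 2f 0a 5c.
m1: inner = H(45 60 36 a6 29 18 82) = 44; tag = H(2f 0a 5c 44) = d9 ← matches
m2: inner = H(45 60 36 bf 74 62 07) = 77; tag = H(2f 0a 5c 77) = 0c
m3: inner = H(45 60 36 7f dd 44 b9) = 34; tag = H(2f 0a 5c 34) = c9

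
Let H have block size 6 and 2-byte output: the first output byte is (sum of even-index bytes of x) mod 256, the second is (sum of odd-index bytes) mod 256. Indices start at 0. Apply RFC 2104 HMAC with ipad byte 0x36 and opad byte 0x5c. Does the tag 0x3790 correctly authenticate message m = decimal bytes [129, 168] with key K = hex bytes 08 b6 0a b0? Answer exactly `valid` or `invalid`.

invalid

Key hex bytes 08 b6 0a b0 is 4 bytes ≤ B = 6; zero-pad to 6 bytes: K' = 08 b6 0a b0 00 00.
K' ⊕ ipad = 3e 80 3c 86 36 36; K' ⊕ opad = 54 ea 56 ec 5c 5c.
Inner hash: even-index sum = 305 mod 256 = 49; odd-index sum = 484 mod 256 = 228 → 31 e4.
Outer hash (recomputed tag): even-index sum = 311 mod 256 = 55; odd-index sum = 790 mod 256 = 22 → 37 16.
Recomputed tag = 3716; claimed = 3790 → mismatch.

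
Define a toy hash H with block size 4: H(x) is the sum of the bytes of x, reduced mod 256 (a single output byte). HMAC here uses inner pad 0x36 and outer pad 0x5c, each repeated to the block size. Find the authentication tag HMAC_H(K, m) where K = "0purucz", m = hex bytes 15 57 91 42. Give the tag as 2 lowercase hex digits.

69

Key "0purucz" = 30 70 75 72 75 63 7a is 7 bytes > B = 4, so hash it first: H(key) = d9, then zero-pad to 4 bytes: K' = d9 00 00 00.
K' ⊕ ipad = ef 36 36 36.  K' ⊕ opad = 85 5c 5c 5c.
Inner input = (K'⊕ipad) ∥ m = ef 36 36 36 ∥ 15 57 91 42.
Inner hash: sum = 239+54+54+54+21+87+145+66 = 720; mod 256 = 208 → d0.
Outer input = (K'⊕opad) ∥ inner = 85 5c 5c 5c ∥ d0.
Outer hash (tag): sum = 133+92+92+92+208 = 617; mod 256 = 105 → 69.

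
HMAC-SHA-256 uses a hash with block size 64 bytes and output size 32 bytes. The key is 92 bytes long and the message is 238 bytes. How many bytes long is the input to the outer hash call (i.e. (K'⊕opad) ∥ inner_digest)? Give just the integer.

Key is 92 > 64 bytes, so it is hashed to 32 bytes then zero-padded to 64: |K'| = 64.
Outer input = (K'⊕opad) ∥ H(inner) → 64 + 32 = 96 bytes.

96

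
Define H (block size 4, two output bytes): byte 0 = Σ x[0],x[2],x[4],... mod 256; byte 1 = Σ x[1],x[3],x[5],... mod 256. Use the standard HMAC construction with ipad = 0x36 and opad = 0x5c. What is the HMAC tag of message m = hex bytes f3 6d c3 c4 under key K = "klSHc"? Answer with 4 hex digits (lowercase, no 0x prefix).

Key "klSHc" = 6b 6c 53 48 63 is 5 bytes > B = 4, so hash it first: H(key) = 21 b4, then zero-pad to 4 bytes: K' = 21 b4 00 00.
K' ⊕ ipad = 17 82 36 36.  K' ⊕ opad = 7d e8 5c 5c.
Inner input = (K'⊕ipad) ∥ m = 17 82 36 36 ∥ f3 6d c3 c4.
Inner hash: even-index sum = 515 mod 256 = 3; odd-index sum = 489 mod 256 = 233 → 03 e9.
Outer input = (K'⊕opad) ∥ inner = 7d e8 5c 5c ∥ 03 e9.
Outer hash (tag): even-index sum = 220 mod 256 = 220; odd-index sum = 557 mod 256 = 45 → dc 2d.

dc2d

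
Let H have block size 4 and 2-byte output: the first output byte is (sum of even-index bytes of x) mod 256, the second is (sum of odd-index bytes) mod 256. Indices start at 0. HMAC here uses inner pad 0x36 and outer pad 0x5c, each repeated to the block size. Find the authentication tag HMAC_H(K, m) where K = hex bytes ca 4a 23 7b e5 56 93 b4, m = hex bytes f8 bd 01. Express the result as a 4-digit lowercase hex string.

Key hex bytes ca 4a 23 7b e5 56 93 b4 is 8 bytes > B = 4, so hash it first: H(key) = 65 cf, then zero-pad to 4 bytes: K' = 65 cf 00 00.
K' ⊕ ipad = 53 f9 36 36.  K' ⊕ opad = 39 93 5c 5c.
Inner input = (K'⊕ipad) ∥ m = 53 f9 36 36 ∥ f8 bd 01.
Inner hash: even-index sum = 386 mod 256 = 130; odd-index sum = 492 mod 256 = 236 → 82 ec.
Outer input = (K'⊕opad) ∥ inner = 39 93 5c 5c ∥ 82 ec.
Outer hash (tag): even-index sum = 279 mod 256 = 23; odd-index sum = 475 mod 256 = 219 → 17 db.

17db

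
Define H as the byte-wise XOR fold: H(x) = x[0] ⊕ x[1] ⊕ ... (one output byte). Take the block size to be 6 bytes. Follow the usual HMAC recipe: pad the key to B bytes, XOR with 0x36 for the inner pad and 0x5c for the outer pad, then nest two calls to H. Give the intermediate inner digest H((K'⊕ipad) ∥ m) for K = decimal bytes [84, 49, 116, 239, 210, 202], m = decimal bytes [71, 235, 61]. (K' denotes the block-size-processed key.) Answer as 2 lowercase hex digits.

Key decimal bytes [84, 49, 116, 239, 210, 202] = 54 31 74 ef d2 ca is exactly B = 6 bytes: K' = 54 31 74 ef d2 ca.
K' ⊕ ipad = 62 07 42 d9 e4 fc.
Inner input = 62 07 42 d9 e4 fc ∥ 47 eb 3d.
Inner hash: XOR 62⊕07⊕42⊕d9⊕e4⊕fc⊕47⊕eb⊕3d = 77.

77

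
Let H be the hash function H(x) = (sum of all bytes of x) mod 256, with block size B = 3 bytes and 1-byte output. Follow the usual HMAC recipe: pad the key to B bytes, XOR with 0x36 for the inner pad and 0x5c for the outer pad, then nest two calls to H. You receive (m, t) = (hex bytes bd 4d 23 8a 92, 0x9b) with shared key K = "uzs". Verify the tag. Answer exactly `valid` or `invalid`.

valid

Key "uzs" = 75 7a 73 is exactly B = 3 bytes: K' = 75 7a 73.
K' ⊕ ipad = 43 4c 45; K' ⊕ opad = 29 26 2f.
Inner hash: sum = 67+76+69+189+77+35+138+146 = 797; mod 256 = 29 → 1d.
Outer hash (recomputed tag): sum = 41+38+47+29 = 155 → 9b.
Recomputed tag = 9b; claimed = 9b → match.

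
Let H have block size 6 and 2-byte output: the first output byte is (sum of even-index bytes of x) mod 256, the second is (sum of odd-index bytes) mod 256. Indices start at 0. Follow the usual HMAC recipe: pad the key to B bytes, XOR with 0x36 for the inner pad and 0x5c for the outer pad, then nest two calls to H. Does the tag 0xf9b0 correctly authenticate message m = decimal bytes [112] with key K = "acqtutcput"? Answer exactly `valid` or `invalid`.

invalid

Key "acqtutcput" = 61 63 71 74 75 74 63 70 75 74 is 10 bytes > B = 6, so hash it first: H(key) = 1f 2f, then zero-pad to 6 bytes: K' = 1f 2f 00 00 00 00.
K' ⊕ ipad = 29 19 36 36 36 36; K' ⊕ opad = 43 73 5c 5c 5c 5c.
Inner hash: even-index sum = 261 mod 256 = 5; odd-index sum = 133 mod 256 = 133 → 05 85.
Outer hash (recomputed tag): even-index sum = 256 mod 256 = 0; odd-index sum = 432 mod 256 = 176 → 00 b0.
Recomputed tag = 00b0; claimed = f9b0 → mismatch.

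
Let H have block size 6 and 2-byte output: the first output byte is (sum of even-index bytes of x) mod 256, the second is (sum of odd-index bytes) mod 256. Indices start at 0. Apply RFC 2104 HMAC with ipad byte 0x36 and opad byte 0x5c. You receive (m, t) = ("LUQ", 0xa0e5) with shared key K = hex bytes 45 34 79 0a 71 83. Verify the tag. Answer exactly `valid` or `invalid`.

Key hex bytes 45 34 79 0a 71 83 is exactly B = 6 bytes: K' = 45 34 79 0a 71 83.
K' ⊕ ipad = 73 02 4f 3c 47 b5; K' ⊕ opad = 19 68 25 56 2d df.
Inner hash: even-index sum = 422 mod 256 = 166; odd-index sum = 328 mod 256 = 72 → a6 48.
Outer hash (recomputed tag): even-index sum = 273 mod 256 = 17; odd-index sum = 485 mod 256 = 229 → 11 e5.
Recomputed tag = 11e5; claimed = a0e5 → mismatch.

invalid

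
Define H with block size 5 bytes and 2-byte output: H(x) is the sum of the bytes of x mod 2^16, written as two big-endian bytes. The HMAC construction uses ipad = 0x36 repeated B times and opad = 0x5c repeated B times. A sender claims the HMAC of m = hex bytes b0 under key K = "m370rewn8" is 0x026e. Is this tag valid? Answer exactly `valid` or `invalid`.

Key "m370rewn8" = 6d 33 37 30 72 65 77 6e 38 is 9 bytes > B = 5, so hash it first: H(key) = 02 fb, then zero-pad to 5 bytes: K' = 02 fb 00 00 00.
K' ⊕ ipad = 34 cd 36 36 36; K' ⊕ opad = 5e a7 5c 5c 5c.
Inner hash: sum = 52+205+54+54+54+176 = 595 → 02 53.
Outer hash (recomputed tag): sum = 94+167+92+92+92+2+83 = 622 → 02 6e.
Recomputed tag = 026e; claimed = 026e → match.

valid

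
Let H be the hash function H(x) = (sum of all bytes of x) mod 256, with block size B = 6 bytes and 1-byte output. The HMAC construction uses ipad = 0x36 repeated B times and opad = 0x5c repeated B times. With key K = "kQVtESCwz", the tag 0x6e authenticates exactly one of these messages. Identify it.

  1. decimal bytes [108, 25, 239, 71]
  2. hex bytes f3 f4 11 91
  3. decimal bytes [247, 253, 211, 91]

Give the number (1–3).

3

Key "kQVtESCwz" = 6b 51 56 74 45 53 43 77 7a is 9 bytes > B = 6, so hash it first: H(key) = 52, then zero-pad to 6 bytes: K' = 52 00 00 00 00 00.
K' ⊕ ipad = 64 36 36 36 36 36; K' ⊕ opad = 0e 5c 5c 5c 5c 5c.
m1: inner = H(64 36 36 36 36 36 6c 19 ef 47) = 2d; tag = H(0e 5c 5c 5c 5c 5c 2d) = 07
m2: inner = H(64 36 36 36 36 36 f3 f4 11 91) = fb; tag = H(0e 5c 5c 5c 5c 5c fb) = d5
m3: inner = H(64 36 36 36 36 36 f7 fd d3 5b) = 94; tag = H(0e 5c 5c 5c 5c 5c 94) = 6e ← matches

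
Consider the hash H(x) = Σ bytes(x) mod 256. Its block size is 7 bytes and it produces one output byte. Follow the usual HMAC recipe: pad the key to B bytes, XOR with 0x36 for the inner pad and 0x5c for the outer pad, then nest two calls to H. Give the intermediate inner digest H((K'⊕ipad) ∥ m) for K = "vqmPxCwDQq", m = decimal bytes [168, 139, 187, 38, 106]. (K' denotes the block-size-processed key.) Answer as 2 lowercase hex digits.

ac

Key "vqmPxCwDQq" = 76 71 6d 50 78 43 77 44 51 71 is 10 bytes > B = 7, so hash it first: H(key) = dc, then zero-pad to 7 bytes: K' = dc 00 00 00 00 00 00.
K' ⊕ ipad = ea 36 36 36 36 36 36.
Inner input = ea 36 36 36 36 36 36 ∥ a8 8b bb 26 6a.
Inner hash: sum = 234+54+54+54+54+54+54+168+139+187+38+106 = 1196; mod 256 = 172 → ac.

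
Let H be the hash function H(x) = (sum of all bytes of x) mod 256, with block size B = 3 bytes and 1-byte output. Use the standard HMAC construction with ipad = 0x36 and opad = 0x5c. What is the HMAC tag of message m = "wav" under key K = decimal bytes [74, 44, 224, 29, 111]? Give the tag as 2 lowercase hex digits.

04

Key decimal bytes [74, 44, 224, 29, 111] = 4a 2c e0 1d 6f is 5 bytes > B = 3, so hash it first: H(key) = e2, then zero-pad to 3 bytes: K' = e2 00 00.
K' ⊕ ipad = d4 36 36.  K' ⊕ opad = be 5c 5c.
Inner input = (K'⊕ipad) ∥ m = d4 36 36 ∥ 77 61 76.
Inner hash: sum = 212+54+54+119+97+118 = 654; mod 256 = 142 → 8e.
Outer input = (K'⊕opad) ∥ inner = be 5c 5c ∥ 8e.
Outer hash (tag): sum = 190+92+92+142 = 516; mod 256 = 4 → 04.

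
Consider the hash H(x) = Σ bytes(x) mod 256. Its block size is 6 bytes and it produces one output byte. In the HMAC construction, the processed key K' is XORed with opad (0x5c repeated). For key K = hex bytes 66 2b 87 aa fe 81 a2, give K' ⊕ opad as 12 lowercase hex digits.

bf5c5c5c5c5c

Key hex bytes 66 2b 87 aa fe 81 a2 is 7 bytes > B = 6, so hash it first: H(key) = e3, then zero-pad to 6 bytes: K' = e3 00 00 00 00 00.
XOR each byte with 0x5c: e3⊕5c=bf, 00⊕5c=5c, 00⊕5c=5c, 00⊕5c=5c, 00⊕5c=5c, 00⊕5c=5c.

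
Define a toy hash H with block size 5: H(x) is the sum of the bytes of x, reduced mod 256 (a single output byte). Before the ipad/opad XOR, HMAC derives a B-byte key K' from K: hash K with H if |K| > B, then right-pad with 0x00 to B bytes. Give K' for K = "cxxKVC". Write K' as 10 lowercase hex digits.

3700000000

|K| = 6 > B = 5, so first hash the key.
H(K): sum = 99+120+120+75+86+67 = 567; mod 256 = 55 → 37.
Zero-pad H(K) = 37 to 5 bytes: K' = 37 00 00 00 00.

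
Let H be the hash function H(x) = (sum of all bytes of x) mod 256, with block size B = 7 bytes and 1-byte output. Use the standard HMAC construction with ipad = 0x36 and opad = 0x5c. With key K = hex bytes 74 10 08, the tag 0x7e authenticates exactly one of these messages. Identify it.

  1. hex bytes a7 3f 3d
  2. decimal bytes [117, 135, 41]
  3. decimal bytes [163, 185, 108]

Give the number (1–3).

3

Key hex bytes 74 10 08 is 3 bytes ≤ B = 7; zero-pad to 7 bytes: K' = 74 10 08 00 00 00 00.
K' ⊕ ipad = 42 26 3e 36 36 36 36; K' ⊕ opad = 28 4c 54 5c 5c 5c 5c.
m1: inner = H(42 26 3e 36 36 36 36 a7 3f 3d) = a1; tag = H(28 4c 54 5c 5c 5c 5c a1) = d9
m2: inner = H(42 26 3e 36 36 36 36 75 87 29) = a3; tag = H(28 4c 54 5c 5c 5c 5c a3) = db
m3: inner = H(42 26 3e 36 36 36 36 a3 b9 6c) = 46; tag = H(28 4c 54 5c 5c 5c 5c 46) = 7e ← matches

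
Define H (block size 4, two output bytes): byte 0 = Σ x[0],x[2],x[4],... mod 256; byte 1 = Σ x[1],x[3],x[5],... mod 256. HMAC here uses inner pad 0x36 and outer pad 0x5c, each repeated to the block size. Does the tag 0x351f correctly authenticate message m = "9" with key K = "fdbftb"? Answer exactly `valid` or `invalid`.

Key "fdbftb" = 66 64 62 66 74 62 is 6 bytes > B = 4, so hash it first: H(key) = 3c 2c, then zero-pad to 4 bytes: K' = 3c 2c 00 00.
K' ⊕ ipad = 0a 1a 36 36; K' ⊕ opad = 60 70 5c 5c.
Inner hash: even-index sum = 121 mod 256 = 121; odd-index sum = 80 mod 256 = 80 → 79 50.
Outer hash (recomputed tag): even-index sum = 309 mod 256 = 53; odd-index sum = 284 mod 256 = 28 → 35 1c.
Recomputed tag = 351c; claimed = 351f → mismatch.

invalid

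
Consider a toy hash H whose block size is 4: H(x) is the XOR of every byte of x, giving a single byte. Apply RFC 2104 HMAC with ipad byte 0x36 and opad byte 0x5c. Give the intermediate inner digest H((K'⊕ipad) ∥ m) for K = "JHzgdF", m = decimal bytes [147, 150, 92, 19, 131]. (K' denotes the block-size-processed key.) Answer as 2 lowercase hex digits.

f4

Key "JHzgdF" = 4a 48 7a 67 64 46 is 6 bytes > B = 4, so hash it first: H(key) = 3d, then zero-pad to 4 bytes: K' = 3d 00 00 00.
K' ⊕ ipad = 0b 36 36 36.
Inner input = 0b 36 36 36 ∥ 93 96 5c 13 83.
Inner hash: XOR 0b⊕36⊕36⊕36⊕93⊕96⊕5c⊕13⊕83 = f4.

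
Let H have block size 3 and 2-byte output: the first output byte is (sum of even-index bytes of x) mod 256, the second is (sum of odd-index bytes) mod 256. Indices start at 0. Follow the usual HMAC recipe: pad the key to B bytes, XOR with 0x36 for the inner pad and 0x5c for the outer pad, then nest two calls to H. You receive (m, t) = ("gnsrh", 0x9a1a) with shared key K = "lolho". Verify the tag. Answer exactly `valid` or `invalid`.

Key "lolho" = 6c 6f 6c 68 6f is 5 bytes > B = 3, so hash it first: H(key) = 47 d7, then zero-pad to 3 bytes: K' = 47 d7 00.
K' ⊕ ipad = 71 e1 36; K' ⊕ opad = 1b 8b 5c.
Inner hash: even-index sum = 391 mod 256 = 135; odd-index sum = 547 mod 256 = 35 → 87 23.
Outer hash (recomputed tag): even-index sum = 154 mod 256 = 154; odd-index sum = 274 mod 256 = 18 → 9a 12.
Recomputed tag = 9a12; claimed = 9a1a → mismatch.

invalid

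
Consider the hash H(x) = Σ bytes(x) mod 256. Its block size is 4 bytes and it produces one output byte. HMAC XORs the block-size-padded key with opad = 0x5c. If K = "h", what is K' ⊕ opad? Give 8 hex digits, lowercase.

345c5c5c

Key "h" = 68 is 1 byte ≤ B = 4; zero-pad to 4 bytes: K' = 68 00 00 00.
XOR each byte with 0x5c: 68⊕5c=34, 00⊕5c=5c, 00⊕5c=5c, 00⊕5c=5c.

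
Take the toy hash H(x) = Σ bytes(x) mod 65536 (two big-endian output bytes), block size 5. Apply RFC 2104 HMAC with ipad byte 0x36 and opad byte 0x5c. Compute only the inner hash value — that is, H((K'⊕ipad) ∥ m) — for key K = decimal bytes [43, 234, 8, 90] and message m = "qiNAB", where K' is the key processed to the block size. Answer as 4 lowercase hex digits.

0384

Key decimal bytes [43, 234, 8, 90] = 2b ea 08 5a is 4 bytes ≤ B = 5; zero-pad to 5 bytes: K' = 2b ea 08 5a 00.
K' ⊕ ipad = 1d dc 3e 6c 36.
Inner input = 1d dc 3e 6c 36 ∥ 71 69 4e 41 42.
Inner hash: sum = 29+220+62+108+54+113+105+78+65+66 = 900 → 03 84.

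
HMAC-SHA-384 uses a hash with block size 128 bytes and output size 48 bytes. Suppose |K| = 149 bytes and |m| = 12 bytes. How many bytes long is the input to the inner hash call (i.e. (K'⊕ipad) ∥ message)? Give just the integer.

140

Key is 149 > 128 bytes, so it is hashed to 48 bytes then zero-padded to 128: |K'| = 128.
Inner input = (K'⊕ipad) ∥ m → 128 + 12 = 140 bytes.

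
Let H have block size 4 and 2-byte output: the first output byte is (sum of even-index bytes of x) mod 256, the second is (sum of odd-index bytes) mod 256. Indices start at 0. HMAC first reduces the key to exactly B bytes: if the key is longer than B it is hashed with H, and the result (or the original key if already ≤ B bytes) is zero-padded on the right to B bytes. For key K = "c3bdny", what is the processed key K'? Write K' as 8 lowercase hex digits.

33100000

|K| = 6 > B = 4, so first hash the key.
H(K): even-index sum = 307 mod 256 = 51; odd-index sum = 272 mod 256 = 16 → 33 10.
Zero-pad H(K) = 33 10 to 4 bytes: K' = 33 10 00 00.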